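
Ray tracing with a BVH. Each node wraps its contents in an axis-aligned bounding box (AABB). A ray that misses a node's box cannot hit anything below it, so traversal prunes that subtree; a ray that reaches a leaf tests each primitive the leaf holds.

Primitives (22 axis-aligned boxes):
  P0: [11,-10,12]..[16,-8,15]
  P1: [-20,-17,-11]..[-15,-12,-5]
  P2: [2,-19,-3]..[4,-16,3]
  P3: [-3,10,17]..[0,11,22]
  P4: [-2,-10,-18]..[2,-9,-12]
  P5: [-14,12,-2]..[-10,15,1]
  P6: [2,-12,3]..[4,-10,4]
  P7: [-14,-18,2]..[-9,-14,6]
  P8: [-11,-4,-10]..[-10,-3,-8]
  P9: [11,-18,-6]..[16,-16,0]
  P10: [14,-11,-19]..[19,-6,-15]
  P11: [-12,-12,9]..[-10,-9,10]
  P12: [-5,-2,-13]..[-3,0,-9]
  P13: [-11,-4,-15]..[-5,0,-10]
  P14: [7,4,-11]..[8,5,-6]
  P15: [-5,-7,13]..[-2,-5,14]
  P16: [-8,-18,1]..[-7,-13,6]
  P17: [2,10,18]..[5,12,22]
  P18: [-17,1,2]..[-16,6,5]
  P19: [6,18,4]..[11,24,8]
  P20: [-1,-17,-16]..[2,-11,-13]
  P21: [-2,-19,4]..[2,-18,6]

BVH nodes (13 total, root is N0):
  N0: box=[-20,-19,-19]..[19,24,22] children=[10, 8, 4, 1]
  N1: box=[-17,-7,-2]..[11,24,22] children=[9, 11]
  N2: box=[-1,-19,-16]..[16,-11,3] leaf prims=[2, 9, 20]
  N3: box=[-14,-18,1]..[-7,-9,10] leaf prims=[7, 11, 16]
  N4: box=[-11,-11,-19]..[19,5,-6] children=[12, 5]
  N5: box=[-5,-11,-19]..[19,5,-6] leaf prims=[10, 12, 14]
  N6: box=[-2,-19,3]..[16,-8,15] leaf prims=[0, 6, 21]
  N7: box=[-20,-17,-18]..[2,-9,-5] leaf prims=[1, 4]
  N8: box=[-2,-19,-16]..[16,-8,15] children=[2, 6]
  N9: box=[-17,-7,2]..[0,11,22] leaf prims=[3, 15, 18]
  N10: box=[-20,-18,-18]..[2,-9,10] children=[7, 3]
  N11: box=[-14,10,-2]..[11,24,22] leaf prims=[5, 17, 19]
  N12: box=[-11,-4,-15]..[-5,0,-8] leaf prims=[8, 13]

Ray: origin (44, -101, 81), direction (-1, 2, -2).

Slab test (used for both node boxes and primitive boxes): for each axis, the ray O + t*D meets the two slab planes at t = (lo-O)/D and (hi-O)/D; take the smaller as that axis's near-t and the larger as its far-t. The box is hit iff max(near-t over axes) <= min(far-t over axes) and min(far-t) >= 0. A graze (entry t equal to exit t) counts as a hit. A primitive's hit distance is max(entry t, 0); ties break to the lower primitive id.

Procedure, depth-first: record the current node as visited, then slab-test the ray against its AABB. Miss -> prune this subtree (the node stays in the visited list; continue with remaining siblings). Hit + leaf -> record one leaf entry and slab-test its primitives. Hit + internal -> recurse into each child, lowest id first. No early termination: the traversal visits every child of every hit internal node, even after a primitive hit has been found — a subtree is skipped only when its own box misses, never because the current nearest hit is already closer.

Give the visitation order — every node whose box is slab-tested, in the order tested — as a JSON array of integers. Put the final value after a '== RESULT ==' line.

Trace the traversal:
N0 x:[25,64] y:[41,125/2] z:[59/2,50] -> hit [41,50], descend [1, 4, 8, 10]
  N1 x:[33,61] y:[47,125/2] z:[59/2,83/2] -> miss, prune
  N4 x:[25,55] y:[45,53] z:[87/2,50] -> hit [45,50], descend [5, 12]
    N5 x:[25,49] y:[45,53] z:[87/2,50] -> hit [45,49] leaf, test {P10(miss), P12(miss), P14(miss)}
    N12 x:[49,55] y:[97/2,101/2] z:[89/2,48] -> miss, prune
  N8 x:[28,46] y:[41,93/2] z:[33,97/2] -> hit [41,46], descend [2, 6]
    N2 x:[28,45] y:[41,45] z:[39,97/2] -> hit [41,45] leaf, test {P2@t=41, P9(miss), P20(miss)}
    N6 x:[28,46] y:[41,93/2] z:[33,39] -> miss, prune
  N10 x:[42,64] y:[83/2,46] z:[71/2,99/2] -> hit [42,46], descend [3, 7]
    N3 x:[51,58] y:[83/2,46] z:[71/2,40] -> miss, prune
    N7 x:[42,64] y:[42,46] z:[43,99/2] -> hit [43,46] leaf, test {P1(miss), P4(miss)}

11 AABB tests over nodes [0, 1, 4, 5, 12, 8, 2, 6, 10, 3, 7]; 3 leaves entered; closest P2.

== RESULT ==
[0, 1, 4, 5, 12, 8, 2, 6, 10, 3, 7]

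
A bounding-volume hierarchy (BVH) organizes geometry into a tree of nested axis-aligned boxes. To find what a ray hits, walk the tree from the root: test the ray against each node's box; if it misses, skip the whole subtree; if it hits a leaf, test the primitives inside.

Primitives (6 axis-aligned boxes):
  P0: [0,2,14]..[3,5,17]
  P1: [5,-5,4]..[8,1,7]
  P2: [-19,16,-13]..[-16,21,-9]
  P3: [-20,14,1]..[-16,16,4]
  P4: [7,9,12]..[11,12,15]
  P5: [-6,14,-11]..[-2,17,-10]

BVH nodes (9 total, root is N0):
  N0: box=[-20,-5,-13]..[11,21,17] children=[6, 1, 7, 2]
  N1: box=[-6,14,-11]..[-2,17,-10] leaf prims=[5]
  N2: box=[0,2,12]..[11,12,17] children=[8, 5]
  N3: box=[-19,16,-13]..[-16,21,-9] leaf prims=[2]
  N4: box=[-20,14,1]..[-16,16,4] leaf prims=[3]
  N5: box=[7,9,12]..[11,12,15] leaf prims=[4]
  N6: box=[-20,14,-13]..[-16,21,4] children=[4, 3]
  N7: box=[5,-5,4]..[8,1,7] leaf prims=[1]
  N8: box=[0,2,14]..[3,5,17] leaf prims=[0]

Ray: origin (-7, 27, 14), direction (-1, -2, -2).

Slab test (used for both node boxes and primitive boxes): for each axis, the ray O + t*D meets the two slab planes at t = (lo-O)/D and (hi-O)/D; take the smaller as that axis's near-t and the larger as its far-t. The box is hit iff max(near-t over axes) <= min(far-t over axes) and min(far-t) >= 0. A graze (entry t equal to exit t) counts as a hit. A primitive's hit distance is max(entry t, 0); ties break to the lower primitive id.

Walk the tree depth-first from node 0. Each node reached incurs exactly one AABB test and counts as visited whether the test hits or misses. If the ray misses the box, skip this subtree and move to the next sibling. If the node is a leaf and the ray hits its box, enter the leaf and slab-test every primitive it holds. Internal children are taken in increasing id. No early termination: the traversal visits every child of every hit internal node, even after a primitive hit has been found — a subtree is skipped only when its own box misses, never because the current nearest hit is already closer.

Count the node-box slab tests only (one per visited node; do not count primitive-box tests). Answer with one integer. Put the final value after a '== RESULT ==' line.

Traverse from the root:
N0 x:[-18,13] y:[3,16] z:[-3/2,27/2] -> hit [3,13], descend [1, 2, 6, 7]
  N1 x:[-5,-1] y:[5,13/2] z:[12,25/2] -> miss, prune
  N2 x:[-18,-7] y:[15/2,25/2] z:[-3/2,1] -> miss, prune
  N6 x:[9,13] y:[3,13/2] z:[5,27/2] -> miss, prune
  N7 x:[-15,-12] y:[13,16] z:[7/2,5] -> miss, prune

5 AABB tests over nodes [0, 1, 2, 6, 7]; 0 leaves entered; closest miss.

== RESULT ==
5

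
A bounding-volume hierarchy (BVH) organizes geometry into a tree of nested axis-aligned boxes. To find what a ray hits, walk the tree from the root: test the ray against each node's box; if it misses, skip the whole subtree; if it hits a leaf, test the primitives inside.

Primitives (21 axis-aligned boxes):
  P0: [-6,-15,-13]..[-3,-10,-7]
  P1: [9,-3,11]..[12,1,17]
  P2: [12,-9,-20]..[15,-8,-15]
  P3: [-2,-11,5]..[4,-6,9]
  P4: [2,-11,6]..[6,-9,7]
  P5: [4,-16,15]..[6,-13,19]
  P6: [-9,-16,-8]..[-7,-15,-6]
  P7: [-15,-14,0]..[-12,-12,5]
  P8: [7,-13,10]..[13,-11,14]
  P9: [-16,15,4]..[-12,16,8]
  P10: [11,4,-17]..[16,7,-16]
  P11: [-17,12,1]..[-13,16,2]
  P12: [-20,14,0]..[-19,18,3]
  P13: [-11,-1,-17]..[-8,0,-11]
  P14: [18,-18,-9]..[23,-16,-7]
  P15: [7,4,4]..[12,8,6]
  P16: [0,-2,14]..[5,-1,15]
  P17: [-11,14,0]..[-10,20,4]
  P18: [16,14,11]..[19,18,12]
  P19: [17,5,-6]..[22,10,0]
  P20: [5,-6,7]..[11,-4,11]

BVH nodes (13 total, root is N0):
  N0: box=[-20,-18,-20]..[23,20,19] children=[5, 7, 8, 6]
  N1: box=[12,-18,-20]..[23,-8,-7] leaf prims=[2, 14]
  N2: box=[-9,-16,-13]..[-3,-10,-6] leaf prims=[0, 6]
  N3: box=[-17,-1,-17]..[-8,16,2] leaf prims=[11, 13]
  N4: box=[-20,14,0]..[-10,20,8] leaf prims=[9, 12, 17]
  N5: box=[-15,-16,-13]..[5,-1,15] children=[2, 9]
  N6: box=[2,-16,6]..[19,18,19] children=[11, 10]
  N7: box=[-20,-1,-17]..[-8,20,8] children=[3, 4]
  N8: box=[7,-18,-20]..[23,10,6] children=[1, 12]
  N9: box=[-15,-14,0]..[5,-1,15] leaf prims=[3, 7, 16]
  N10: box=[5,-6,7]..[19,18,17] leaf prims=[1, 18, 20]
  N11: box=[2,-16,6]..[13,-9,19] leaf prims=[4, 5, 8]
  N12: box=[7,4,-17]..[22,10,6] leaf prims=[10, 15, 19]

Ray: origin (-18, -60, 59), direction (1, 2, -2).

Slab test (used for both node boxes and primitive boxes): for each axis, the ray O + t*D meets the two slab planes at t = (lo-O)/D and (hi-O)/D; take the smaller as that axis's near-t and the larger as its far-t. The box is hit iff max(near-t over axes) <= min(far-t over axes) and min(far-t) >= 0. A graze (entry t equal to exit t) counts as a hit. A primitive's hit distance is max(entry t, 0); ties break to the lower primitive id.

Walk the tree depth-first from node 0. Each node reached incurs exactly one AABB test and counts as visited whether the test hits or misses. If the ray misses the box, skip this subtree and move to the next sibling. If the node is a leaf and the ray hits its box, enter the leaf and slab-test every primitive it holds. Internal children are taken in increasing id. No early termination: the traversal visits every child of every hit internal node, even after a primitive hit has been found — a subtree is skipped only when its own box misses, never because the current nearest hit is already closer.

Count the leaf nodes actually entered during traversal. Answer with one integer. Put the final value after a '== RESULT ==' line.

Traverse from the root:
N0 x:[-2,41] y:[21,40] z:[20,79/2] -> hit [21,79/2], descend [5, 6, 7, 8]
  N5 x:[3,23] y:[22,59/2] z:[22,36] -> hit [22,23], descend [2, 9]
    N2 x:[9,15] y:[22,25] z:[65/2,36] -> miss, prune
    N9 x:[3,23] y:[23,59/2] z:[22,59/2] -> hit [23,23] leaf, test {P3(miss), P7(miss), P16(miss)}
  N6 x:[20,37] y:[22,39] z:[20,53/2] -> hit [22,53/2], descend [10, 11]
    N10 x:[23,37] y:[27,39] z:[21,26] -> miss, prune
    N11 x:[20,31] y:[22,51/2] z:[20,53/2] -> hit [22,51/2] leaf, test {P4(miss), P5@t=22, P8(miss)}
  N7 x:[-2,10] y:[59/2,40] z:[51/2,38] -> miss, prune
  N8 x:[25,41] y:[21,35] z:[53/2,79/2] -> hit [53/2,35], descend [1, 12]
    N1 x:[30,41] y:[21,26] z:[33,79/2] -> miss, prune
    N12 x:[25,40] y:[32,35] z:[53/2,38] -> hit [32,35] leaf, test {P10(miss), P15(miss), P19(miss)}

order=[0, 5, 2, 9, 6, 10, 11, 7, 8, 1, 12]  |boxes|=11  |leaves|=3  hit=P5

== RESULT ==
3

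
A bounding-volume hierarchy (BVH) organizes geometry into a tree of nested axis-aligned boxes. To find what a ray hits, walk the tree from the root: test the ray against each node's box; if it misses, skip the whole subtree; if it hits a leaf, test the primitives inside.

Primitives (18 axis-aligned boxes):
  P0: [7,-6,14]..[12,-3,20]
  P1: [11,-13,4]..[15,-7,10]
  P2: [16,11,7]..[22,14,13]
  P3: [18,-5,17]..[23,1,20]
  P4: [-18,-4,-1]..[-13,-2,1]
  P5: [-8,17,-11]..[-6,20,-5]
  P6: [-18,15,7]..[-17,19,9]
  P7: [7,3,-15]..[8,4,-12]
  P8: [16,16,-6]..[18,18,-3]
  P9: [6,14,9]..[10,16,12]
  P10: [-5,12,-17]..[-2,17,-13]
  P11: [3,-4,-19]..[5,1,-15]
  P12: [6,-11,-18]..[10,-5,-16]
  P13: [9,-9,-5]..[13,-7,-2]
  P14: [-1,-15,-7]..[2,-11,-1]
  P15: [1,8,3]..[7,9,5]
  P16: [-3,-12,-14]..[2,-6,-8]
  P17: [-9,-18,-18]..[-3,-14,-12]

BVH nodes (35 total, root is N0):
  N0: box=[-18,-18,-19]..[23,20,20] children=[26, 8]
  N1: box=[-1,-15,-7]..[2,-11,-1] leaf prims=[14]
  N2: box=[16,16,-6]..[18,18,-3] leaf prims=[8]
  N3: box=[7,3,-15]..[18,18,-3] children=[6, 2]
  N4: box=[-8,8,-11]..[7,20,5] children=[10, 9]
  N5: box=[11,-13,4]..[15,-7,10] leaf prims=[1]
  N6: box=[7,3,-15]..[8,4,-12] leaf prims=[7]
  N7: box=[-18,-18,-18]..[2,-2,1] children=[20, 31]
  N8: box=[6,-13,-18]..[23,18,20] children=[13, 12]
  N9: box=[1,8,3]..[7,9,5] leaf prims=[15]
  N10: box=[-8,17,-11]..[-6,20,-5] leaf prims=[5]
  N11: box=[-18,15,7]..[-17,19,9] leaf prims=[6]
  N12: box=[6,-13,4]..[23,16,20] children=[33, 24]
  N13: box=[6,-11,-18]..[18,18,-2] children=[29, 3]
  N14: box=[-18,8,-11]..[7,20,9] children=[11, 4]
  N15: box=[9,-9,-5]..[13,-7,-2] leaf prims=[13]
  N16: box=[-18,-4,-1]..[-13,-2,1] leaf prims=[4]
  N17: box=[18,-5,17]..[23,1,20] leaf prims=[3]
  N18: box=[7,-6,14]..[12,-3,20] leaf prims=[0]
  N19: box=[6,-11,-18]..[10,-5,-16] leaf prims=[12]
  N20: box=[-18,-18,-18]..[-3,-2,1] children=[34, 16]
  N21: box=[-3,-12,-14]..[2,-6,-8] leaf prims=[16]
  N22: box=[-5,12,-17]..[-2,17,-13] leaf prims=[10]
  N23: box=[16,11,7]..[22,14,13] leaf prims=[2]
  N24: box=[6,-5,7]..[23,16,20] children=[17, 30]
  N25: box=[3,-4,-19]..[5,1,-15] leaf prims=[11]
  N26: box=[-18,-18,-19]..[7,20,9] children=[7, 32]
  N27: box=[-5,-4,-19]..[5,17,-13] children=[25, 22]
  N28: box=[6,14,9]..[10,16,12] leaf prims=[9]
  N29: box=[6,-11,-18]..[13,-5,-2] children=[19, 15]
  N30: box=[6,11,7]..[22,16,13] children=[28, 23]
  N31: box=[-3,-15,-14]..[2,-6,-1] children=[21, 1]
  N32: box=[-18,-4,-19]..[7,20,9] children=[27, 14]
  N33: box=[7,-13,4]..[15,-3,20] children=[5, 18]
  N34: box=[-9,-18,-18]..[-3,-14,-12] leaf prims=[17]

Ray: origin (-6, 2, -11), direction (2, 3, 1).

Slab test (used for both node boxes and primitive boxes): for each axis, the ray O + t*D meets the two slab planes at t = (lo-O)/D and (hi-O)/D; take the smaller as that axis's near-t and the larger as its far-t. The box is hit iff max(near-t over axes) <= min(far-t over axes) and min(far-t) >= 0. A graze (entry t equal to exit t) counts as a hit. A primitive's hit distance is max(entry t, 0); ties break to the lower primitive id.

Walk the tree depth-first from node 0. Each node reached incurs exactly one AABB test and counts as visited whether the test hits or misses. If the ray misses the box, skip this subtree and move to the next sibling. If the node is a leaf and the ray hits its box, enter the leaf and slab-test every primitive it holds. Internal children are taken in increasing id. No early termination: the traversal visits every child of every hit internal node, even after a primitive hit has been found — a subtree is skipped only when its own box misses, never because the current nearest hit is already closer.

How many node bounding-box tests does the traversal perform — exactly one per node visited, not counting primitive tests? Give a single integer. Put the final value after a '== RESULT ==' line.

Walk:
N0 x:[-6,29/2] y:[-20/3,6] z:[-8,31] -> hit [-6,6], descend [8, 26]
  N8 x:[6,29/2] y:[-5,16/3] z:[-7,31] -> miss, prune
  N26 x:[-6,13/2] y:[-20/3,6] z:[-8,20] -> hit [-6,6], descend [7, 32]
    N7 x:[-6,4] y:[-20/3,-4/3] z:[-7,12] -> miss, prune
    N32 x:[-6,13/2] y:[-2,6] z:[-8,20] -> hit [-2,6], descend [14, 27]
      N14 x:[-6,13/2] y:[2,6] z:[0,20] -> hit [2,6], descend [4, 11]
        N4 x:[-1,13/2] y:[2,6] z:[0,16] -> hit [2,6], descend [9, 10]
          N9 x:[7/2,13/2] y:[2,7/3] z:[14,16] -> miss, prune
          N10 x:[-1,0] y:[5,6] z:[0,6] -> miss, prune
        N11 x:[-6,-11/2] y:[13/3,17/3] z:[18,20] -> miss, prune
      N27 x:[1/2,11/2] y:[-2,5] z:[-8,-2] -> miss, prune

Visited [0, 8, 26, 7, 32, 14, 4, 9, 10, 11, 27]. Tests: 11 box, 0 leaf. Nearest: miss.

== RESULT ==
11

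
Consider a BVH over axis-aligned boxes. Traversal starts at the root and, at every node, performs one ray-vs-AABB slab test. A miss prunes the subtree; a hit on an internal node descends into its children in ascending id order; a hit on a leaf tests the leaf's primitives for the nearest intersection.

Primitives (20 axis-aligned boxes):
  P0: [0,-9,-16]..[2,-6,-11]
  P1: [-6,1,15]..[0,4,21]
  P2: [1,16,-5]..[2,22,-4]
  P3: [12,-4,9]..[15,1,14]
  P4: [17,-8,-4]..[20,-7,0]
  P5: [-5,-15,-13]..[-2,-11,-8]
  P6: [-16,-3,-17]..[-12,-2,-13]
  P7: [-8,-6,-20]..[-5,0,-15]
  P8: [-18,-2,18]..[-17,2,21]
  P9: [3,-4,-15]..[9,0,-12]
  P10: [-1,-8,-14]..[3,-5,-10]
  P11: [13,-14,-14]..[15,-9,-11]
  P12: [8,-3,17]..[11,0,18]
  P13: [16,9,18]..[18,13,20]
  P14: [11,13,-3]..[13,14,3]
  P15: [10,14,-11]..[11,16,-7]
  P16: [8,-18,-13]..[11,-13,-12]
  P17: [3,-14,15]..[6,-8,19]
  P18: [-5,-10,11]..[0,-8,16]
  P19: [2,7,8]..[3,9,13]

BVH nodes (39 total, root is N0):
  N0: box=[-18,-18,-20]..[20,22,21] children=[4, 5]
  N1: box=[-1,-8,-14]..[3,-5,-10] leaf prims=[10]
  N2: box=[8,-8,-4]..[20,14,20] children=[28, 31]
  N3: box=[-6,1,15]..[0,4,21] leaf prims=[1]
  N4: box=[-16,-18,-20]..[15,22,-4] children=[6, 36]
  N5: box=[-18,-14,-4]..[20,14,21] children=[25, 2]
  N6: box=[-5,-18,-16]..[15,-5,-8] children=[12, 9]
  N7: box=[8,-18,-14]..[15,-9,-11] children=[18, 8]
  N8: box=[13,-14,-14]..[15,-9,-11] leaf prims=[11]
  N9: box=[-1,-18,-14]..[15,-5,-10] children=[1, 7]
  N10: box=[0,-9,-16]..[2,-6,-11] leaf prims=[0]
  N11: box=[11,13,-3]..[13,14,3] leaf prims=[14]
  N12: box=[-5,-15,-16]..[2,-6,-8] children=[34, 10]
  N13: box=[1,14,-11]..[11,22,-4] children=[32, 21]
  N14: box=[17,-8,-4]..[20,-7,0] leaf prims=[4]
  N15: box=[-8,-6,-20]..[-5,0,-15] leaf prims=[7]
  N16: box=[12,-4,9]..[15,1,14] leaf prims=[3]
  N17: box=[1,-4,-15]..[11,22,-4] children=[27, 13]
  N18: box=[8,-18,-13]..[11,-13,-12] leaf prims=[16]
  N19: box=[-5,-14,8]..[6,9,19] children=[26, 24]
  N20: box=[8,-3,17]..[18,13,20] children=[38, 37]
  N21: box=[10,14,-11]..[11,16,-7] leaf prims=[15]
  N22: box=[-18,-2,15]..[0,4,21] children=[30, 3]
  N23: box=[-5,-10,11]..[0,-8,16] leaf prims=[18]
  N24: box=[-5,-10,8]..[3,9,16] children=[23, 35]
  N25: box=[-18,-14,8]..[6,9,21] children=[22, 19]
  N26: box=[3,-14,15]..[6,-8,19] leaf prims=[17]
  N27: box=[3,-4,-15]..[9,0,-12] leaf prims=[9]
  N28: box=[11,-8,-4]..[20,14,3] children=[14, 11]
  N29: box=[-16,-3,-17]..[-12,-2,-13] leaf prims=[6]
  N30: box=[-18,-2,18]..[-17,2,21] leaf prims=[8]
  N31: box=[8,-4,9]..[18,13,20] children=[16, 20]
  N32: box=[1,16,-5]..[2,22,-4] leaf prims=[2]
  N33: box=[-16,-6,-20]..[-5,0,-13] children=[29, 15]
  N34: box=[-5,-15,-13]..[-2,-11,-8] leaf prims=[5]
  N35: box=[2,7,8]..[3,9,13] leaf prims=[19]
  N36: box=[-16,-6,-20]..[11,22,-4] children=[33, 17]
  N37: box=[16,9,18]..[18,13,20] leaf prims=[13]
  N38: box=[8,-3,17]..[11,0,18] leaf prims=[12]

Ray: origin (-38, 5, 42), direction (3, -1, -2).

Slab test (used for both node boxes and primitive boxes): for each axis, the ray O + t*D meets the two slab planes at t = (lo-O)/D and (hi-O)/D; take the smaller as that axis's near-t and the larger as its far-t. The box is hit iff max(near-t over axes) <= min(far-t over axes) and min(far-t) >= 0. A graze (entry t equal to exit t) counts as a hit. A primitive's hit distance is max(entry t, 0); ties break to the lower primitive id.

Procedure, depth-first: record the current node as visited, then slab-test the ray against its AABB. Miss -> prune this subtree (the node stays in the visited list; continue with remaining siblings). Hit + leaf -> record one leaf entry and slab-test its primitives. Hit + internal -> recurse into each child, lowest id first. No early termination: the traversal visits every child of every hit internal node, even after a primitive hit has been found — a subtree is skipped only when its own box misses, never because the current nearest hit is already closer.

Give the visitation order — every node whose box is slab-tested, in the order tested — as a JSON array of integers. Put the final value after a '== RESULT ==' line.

Traverse from the root:
N0 x:[20/3,58/3] y:[-17,23] z:[21/2,31] -> hit [21/2,58/3], descend [4, 5]
  N4 x:[22/3,53/3] y:[-17,23] z:[23,31] -> miss, prune
  N5 x:[20/3,58/3] y:[-9,19] z:[21/2,23] -> hit [21/2,19], descend [2, 25]
    N2 x:[46/3,58/3] y:[-9,13] z:[11,23] -> miss, prune
    N25 x:[20/3,44/3] y:[-4,19] z:[21/2,17] -> hit [21/2,44/3], descend [19, 22]
      N19 x:[11,44/3] y:[-4,19] z:[23/2,17] -> hit [23/2,44/3], descend [24, 26]
        N24 x:[11,41/3] y:[-4,15] z:[13,17] -> hit [13,41/3], descend [23, 35]
          N23 x:[11,38/3] y:[13,15] z:[13,31/2] -> miss, prune
          N35 x:[40/3,41/3] y:[-4,-2] z:[29/2,17] -> miss, prune
        N26 x:[41/3,44/3] y:[13,19] z:[23/2,27/2] -> miss, prune
      N22 x:[20/3,38/3] y:[1,7] z:[21/2,27/2] -> miss, prune

11 AABB tests over nodes [0, 4, 5, 2, 25, 19, 24, 23, 35, 26, 22]; 0 leaves entered; closest miss.

== RESULT ==
[0, 4, 5, 2, 25, 19, 24, 23, 35, 26, 22]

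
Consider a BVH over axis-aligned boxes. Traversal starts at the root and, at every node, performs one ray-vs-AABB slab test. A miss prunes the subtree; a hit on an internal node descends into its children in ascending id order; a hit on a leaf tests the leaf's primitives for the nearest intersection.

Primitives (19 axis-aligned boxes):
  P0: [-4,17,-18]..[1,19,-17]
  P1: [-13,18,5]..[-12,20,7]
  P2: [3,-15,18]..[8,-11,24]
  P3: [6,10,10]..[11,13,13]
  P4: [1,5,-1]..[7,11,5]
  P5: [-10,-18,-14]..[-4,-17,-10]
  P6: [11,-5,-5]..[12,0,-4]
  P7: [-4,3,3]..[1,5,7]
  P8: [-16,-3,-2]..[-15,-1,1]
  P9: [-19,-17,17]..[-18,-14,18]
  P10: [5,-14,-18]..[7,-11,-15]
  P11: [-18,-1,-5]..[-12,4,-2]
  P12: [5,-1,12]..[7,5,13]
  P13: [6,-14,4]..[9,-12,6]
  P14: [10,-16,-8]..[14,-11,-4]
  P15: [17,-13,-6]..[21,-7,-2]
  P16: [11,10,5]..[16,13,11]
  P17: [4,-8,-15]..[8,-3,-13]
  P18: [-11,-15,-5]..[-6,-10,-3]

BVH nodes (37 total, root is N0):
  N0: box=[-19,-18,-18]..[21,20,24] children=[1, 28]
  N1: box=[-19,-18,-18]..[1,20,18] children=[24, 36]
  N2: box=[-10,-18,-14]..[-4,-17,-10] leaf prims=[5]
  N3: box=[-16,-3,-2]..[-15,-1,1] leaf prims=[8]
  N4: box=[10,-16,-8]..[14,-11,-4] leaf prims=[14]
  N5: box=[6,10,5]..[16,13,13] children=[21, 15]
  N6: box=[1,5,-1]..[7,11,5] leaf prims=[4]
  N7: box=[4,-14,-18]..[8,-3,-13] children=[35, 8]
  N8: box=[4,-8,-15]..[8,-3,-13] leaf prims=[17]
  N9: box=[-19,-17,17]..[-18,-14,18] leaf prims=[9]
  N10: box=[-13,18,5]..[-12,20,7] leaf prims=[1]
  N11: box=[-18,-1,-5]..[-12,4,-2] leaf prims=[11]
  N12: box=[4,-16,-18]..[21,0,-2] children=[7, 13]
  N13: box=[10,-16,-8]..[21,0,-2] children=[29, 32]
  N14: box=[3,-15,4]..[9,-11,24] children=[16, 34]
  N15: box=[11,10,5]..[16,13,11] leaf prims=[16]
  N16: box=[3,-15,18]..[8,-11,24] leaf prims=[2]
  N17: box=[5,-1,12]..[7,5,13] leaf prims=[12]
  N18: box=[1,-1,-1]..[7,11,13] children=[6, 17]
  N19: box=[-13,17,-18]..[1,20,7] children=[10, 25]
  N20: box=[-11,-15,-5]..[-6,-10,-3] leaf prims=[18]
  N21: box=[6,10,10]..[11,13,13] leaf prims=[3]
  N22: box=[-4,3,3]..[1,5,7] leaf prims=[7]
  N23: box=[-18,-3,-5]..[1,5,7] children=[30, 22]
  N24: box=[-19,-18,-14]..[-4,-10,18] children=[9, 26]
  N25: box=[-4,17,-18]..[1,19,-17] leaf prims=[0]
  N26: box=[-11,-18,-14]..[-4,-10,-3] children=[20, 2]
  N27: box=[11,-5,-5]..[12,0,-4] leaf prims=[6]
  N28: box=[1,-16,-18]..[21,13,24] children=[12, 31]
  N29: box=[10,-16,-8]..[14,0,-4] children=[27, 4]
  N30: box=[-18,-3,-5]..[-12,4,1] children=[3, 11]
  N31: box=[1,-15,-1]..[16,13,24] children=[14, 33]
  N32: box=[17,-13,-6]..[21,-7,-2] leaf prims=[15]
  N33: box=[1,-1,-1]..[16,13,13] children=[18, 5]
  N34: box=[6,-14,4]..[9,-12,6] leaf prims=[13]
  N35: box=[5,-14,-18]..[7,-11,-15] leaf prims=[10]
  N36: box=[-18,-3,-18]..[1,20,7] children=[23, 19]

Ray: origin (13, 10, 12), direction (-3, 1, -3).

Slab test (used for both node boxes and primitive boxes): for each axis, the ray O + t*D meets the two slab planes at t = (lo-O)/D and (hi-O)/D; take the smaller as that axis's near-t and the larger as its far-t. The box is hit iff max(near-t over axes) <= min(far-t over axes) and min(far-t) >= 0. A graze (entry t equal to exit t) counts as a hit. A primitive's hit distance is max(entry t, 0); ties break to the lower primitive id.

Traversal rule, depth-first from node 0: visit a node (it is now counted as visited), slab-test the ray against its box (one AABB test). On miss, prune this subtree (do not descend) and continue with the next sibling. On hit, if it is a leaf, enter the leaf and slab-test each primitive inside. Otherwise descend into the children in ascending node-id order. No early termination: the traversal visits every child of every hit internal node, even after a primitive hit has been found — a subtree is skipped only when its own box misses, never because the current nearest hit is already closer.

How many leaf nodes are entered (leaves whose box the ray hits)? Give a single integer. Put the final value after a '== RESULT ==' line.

Traverse from the root:
N0 x:[-8/3,32/3] y:[-28,10] z:[-4,10] -> hit [-8/3,10], descend [1, 28]
  N1 x:[4,32/3] y:[-28,10] z:[-2,10] -> hit [4,10], descend [24, 36]
    N24 x:[17/3,32/3] y:[-28,-20] z:[-2,26/3] -> miss, prune
    N36 x:[4,31/3] y:[-13,10] z:[5/3,10] -> hit [4,10], descend [19, 23]
      N19 x:[4,26/3] y:[7,10] z:[5/3,10] -> hit [7,26/3], descend [10, 25]
        N10 x:[25/3,26/3] y:[8,10] z:[5/3,7/3] -> miss, prune
        N25 x:[4,17/3] y:[7,9] z:[29/3,10] -> miss, prune
      N23 x:[4,31/3] y:[-13,-5] z:[5/3,17/3] -> miss, prune
  N28 x:[-8/3,4] y:[-26,3] z:[-4,10] -> hit [-8/3,3], descend [12, 31]
    N12 x:[-8/3,3] y:[-26,-10] z:[14/3,10] -> miss, prune
    N31 x:[-1,4] y:[-25,3] z:[-4,13/3] -> hit [-1,3], descend [14, 33]
      N14 x:[4/3,10/3] y:[-25,-21] z:[-4,8/3] -> miss, prune
      N33 x:[-1,4] y:[-11,3] z:[-1/3,13/3] -> hit [-1/3,3], descend [5, 18]
        N5 x:[-1,7/3] y:[0,3] z:[-1/3,7/3] -> hit [0,7/3], descend [15, 21]
          N15 x:[-1,2/3] y:[0,3] z:[1/3,7/3] -> hit [1/3,2/3] leaf, test {P16@t=1/3}
          N21 x:[2/3,7/3] y:[0,3] z:[-1/3,2/3] -> hit [2/3,2/3] leaf, test {P3@t=2/3}
        N18 x:[2,4] y:[-11,1] z:[-1/3,13/3] -> miss, prune

order=[0, 1, 24, 36, 19, 10, 25, 23, 28, 12, 31, 14, 33, 5, 15, 21, 18]  |boxes|=17  |leaves|=2  hit=P16

== RESULT ==
2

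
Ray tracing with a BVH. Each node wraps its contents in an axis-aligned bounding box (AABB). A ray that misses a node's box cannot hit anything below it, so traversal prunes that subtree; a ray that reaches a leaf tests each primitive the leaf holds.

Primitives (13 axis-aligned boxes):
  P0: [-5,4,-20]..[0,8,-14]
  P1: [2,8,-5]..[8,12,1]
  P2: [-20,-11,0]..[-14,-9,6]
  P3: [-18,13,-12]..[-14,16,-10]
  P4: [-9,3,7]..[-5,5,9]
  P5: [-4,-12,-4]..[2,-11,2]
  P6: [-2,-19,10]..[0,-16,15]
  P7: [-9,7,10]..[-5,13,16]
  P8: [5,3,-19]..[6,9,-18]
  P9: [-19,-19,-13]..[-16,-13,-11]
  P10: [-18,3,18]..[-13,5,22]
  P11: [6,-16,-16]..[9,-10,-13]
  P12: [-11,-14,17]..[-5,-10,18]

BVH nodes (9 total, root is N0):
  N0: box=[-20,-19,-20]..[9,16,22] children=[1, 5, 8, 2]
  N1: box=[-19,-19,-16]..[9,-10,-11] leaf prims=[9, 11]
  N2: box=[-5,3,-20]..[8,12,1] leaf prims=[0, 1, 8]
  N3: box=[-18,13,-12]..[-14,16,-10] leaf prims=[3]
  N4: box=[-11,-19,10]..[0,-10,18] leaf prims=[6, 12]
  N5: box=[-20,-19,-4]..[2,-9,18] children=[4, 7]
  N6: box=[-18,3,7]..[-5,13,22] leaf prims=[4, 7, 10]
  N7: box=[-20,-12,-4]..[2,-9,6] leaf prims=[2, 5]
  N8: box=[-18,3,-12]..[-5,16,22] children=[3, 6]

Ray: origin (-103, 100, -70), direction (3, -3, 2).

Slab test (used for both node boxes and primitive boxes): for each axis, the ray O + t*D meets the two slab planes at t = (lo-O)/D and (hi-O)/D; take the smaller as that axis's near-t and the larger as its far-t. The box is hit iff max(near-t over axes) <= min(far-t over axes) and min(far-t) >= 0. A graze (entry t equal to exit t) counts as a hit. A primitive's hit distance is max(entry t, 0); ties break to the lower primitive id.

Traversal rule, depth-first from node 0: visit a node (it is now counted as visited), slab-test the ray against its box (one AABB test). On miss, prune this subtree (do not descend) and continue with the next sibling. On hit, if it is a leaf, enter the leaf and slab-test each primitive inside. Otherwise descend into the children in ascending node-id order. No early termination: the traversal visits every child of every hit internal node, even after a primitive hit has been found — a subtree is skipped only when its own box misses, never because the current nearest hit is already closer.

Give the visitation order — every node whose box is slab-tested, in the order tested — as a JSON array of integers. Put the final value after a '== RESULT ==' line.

Walk:
N0 x:[83/3,112/3] y:[28,119/3] z:[25,46] -> hit [28,112/3], descend [1, 2, 5, 8]
  N1 x:[28,112/3] y:[110/3,119/3] z:[27,59/2] -> miss, prune
  N2 x:[98/3,37] y:[88/3,97/3] z:[25,71/2] -> miss, prune
  N5 x:[83/3,35] y:[109/3,119/3] z:[33,44] -> miss, prune
  N8 x:[85/3,98/3] y:[28,97/3] z:[29,46] -> hit [29,97/3], descend [3, 6]
    N3 x:[85/3,89/3] y:[28,29] z:[29,30] -> hit [29,29] leaf, test {P3@t=29}
    N6 x:[85/3,98/3] y:[29,97/3] z:[77/2,46] -> miss, prune

Summary -> nodes [0, 1, 2, 5, 8, 3, 6]; box-tests=7; leaf-entries=1; first=P3

== RESULT ==
[0, 1, 2, 5, 8, 3, 6]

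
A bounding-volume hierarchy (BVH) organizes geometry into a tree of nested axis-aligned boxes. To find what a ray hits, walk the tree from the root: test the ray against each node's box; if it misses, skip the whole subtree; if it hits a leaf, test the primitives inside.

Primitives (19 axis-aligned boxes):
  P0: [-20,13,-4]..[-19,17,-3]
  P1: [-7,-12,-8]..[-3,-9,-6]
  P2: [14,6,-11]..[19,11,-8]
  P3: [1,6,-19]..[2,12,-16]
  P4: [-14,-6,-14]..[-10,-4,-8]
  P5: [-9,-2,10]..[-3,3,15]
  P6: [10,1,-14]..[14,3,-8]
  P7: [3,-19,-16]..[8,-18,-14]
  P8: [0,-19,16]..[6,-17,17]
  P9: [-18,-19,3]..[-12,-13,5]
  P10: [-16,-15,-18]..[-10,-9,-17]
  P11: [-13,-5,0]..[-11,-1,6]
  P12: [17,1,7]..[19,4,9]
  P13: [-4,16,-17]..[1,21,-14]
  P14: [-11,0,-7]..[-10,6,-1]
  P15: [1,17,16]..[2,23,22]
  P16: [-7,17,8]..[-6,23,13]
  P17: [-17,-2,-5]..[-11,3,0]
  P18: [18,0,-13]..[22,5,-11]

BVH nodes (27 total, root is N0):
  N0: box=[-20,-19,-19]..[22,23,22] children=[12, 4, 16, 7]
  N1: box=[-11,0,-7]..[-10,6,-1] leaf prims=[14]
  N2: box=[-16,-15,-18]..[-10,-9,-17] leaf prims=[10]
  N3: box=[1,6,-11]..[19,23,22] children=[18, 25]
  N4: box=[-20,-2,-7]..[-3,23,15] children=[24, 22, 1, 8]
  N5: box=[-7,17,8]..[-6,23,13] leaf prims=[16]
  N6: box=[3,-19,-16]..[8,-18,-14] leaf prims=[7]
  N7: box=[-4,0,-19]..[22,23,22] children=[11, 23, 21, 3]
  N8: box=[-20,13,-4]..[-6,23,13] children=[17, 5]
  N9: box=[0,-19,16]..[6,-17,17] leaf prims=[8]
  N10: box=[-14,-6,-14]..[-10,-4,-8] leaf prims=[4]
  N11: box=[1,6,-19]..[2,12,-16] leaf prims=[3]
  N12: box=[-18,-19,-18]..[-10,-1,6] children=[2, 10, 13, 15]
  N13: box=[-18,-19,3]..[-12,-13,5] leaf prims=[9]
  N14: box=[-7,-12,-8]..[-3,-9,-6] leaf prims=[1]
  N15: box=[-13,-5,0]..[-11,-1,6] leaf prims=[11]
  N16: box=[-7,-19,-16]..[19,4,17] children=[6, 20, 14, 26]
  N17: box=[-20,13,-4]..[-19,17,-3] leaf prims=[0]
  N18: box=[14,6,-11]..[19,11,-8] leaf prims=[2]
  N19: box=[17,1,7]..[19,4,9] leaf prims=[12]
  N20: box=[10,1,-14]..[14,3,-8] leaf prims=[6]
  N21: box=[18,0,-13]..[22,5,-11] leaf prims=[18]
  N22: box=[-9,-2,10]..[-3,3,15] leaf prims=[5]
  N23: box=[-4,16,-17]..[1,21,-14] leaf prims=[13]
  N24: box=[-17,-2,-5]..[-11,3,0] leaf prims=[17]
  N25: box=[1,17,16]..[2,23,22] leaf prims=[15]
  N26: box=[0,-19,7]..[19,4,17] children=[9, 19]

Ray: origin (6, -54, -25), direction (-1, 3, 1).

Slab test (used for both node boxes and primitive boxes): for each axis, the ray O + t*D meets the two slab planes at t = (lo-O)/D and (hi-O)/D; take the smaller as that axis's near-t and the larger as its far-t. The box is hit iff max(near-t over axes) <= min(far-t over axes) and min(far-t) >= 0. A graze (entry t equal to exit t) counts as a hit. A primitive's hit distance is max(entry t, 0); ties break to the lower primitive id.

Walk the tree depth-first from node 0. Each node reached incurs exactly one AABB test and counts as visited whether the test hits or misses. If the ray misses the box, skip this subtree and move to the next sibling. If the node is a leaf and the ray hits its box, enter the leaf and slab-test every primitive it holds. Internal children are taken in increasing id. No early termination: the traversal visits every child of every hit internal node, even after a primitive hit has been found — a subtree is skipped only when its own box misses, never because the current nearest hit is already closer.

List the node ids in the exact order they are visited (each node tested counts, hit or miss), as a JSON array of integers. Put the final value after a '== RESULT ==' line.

Traverse from the root:
N0 x:[-16,26] y:[35/3,77/3] z:[6,47] -> hit [35/3,77/3], descend [4, 7, 12, 16]
  N4 x:[9,26] y:[52/3,77/3] z:[18,40] -> hit [18,77/3], descend [1, 8, 22, 24]
    N1 x:[16,17] y:[18,20] z:[18,24] -> miss, prune
    N8 x:[12,26] y:[67/3,77/3] z:[21,38] -> hit [67/3,77/3], descend [5, 17]
      N5 x:[12,13] y:[71/3,77/3] z:[33,38] -> miss, prune
      N17 x:[25,26] y:[67/3,71/3] z:[21,22] -> miss, prune
    N22 x:[9,15] y:[52/3,19] z:[35,40] -> miss, prune
    N24 x:[17,23] y:[52/3,19] z:[20,25] -> miss, prune
  N7 x:[-16,10] y:[18,77/3] z:[6,47] -> miss, prune
  N12 x:[16,24] y:[35/3,53/3] z:[7,31] -> hit [16,53/3], descend [2, 10, 13, 15]
    N2 x:[16,22] y:[13,15] z:[7,8] -> miss, prune
    N10 x:[16,20] y:[16,50/3] z:[11,17] -> hit [16,50/3] leaf, test {P4@t=16}
    N13 x:[18,24] y:[35/3,41/3] z:[28,30] -> miss, prune
    N15 x:[17,19] y:[49/3,53/3] z:[25,31] -> miss, prune
  N16 x:[-13,13] y:[35/3,58/3] z:[9,42] -> hit [35/3,13], descend [6, 14, 20, 26]
    N6 x:[-2,3] y:[35/3,12] z:[9,11] -> miss, prune
    N14 x:[9,13] y:[14,15] z:[17,19] -> miss, prune
    N20 x:[-8,-4] y:[55/3,19] z:[11,17] -> miss, prune
    N26 x:[-13,6] y:[35/3,58/3] z:[32,42] -> miss, prune

order=[0, 4, 1, 8, 5, 17, 22, 24, 7, 12, 2, 10, 13, 15, 16, 6, 14, 20, 26]  |boxes|=19  |leaves|=1  hit=P4

== RESULT ==
[0, 4, 1, 8, 5, 17, 22, 24, 7, 12, 2, 10, 13, 15, 16, 6, 14, 20, 26]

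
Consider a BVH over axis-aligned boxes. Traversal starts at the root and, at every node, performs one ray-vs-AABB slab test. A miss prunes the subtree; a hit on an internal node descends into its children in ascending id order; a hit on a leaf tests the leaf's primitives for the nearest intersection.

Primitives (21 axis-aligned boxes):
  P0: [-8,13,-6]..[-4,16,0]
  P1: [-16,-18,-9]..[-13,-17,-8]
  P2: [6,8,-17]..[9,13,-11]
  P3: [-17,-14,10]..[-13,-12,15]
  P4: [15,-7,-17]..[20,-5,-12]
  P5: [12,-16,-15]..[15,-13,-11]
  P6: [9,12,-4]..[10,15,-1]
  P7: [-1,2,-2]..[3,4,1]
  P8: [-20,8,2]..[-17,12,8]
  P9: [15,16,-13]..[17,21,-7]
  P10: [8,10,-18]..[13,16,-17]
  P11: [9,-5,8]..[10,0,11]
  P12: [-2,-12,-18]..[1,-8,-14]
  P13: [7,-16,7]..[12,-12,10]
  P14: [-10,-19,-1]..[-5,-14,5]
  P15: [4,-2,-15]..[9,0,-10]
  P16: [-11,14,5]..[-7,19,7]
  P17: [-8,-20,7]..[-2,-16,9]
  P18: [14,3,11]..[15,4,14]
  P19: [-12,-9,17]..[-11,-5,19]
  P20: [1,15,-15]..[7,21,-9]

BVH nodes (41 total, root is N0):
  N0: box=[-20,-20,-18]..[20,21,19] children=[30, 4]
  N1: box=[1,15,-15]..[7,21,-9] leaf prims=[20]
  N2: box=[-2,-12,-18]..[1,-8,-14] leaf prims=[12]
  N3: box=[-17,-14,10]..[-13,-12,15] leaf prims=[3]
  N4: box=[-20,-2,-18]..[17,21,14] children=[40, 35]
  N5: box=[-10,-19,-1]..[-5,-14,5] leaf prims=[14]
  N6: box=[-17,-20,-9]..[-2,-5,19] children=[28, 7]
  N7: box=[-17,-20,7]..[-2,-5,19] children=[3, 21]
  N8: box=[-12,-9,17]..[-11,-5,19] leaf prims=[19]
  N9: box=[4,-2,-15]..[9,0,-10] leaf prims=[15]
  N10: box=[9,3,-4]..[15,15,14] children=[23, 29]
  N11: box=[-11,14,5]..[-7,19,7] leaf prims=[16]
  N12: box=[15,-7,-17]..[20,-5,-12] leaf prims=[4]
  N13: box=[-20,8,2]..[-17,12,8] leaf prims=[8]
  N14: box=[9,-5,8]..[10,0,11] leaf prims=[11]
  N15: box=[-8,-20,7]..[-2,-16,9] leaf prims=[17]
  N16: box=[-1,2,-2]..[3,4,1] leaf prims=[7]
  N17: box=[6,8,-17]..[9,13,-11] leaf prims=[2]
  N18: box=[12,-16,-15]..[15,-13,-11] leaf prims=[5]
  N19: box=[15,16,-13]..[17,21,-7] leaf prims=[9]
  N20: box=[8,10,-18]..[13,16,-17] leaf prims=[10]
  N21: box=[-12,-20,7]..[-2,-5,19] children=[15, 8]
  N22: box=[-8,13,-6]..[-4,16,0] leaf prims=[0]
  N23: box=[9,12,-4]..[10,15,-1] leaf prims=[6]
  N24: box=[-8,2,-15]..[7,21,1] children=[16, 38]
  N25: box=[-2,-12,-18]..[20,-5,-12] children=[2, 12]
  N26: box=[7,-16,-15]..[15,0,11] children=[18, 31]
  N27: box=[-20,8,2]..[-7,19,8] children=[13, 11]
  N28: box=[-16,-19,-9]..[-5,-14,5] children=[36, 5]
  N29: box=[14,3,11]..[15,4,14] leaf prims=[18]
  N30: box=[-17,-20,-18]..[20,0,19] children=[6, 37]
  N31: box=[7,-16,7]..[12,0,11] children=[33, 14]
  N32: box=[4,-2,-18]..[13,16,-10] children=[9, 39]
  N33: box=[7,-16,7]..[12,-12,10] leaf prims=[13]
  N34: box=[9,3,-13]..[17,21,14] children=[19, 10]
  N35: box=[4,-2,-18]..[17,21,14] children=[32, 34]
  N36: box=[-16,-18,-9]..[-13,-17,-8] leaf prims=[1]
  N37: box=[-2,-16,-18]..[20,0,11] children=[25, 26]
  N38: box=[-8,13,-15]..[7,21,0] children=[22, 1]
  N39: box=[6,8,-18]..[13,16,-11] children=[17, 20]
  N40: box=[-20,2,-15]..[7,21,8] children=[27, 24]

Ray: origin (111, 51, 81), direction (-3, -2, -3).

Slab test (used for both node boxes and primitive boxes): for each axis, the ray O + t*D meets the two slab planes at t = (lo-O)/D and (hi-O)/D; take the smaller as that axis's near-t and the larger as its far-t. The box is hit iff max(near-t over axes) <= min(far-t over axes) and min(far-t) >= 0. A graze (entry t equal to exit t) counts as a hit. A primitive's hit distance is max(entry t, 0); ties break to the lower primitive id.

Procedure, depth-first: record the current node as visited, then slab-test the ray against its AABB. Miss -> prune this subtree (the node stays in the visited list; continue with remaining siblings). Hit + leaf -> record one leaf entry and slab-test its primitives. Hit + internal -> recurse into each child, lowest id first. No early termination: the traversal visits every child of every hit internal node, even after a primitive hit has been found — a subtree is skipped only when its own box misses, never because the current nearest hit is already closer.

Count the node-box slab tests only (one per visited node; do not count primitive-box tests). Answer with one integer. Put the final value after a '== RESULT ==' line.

Trace the traversal:
N0 x:[91/3,131/3] y:[15,71/2] z:[62/3,33] -> hit [91/3,33], descend [4, 30]
  N4 x:[94/3,131/3] y:[15,53/2] z:[67/3,33] -> miss, prune
  N30 x:[91/3,128/3] y:[51/2,71/2] z:[62/3,33] -> hit [91/3,33], descend [6, 37]
    N6 x:[113/3,128/3] y:[28,71/2] z:[62/3,30] -> miss, prune
    N37 x:[91/3,113/3] y:[51/2,67/2] z:[70/3,33] -> hit [91/3,33], descend [25, 26]
      N25 x:[91/3,113/3] y:[28,63/2] z:[31,33] -> hit [31,63/2], descend [2, 12]
        N2 x:[110/3,113/3] y:[59/2,63/2] z:[95/3,33] -> miss, prune
        N12 x:[91/3,32] y:[28,29] z:[31,98/3] -> miss, prune
      N26 x:[32,104/3] y:[51/2,67/2] z:[70/3,32] -> hit [32,32], descend [18, 31]
        N18 x:[32,33] y:[32,67/2] z:[92/3,32] -> hit [32,32] leaf, test {P5@t=32}
        N31 x:[33,104/3] y:[51/2,67/2] z:[70/3,74/3] -> miss, prune

11 AABB tests over nodes [0, 4, 30, 6, 37, 25, 2, 12, 26, 18, 31]; 1 leaf entered; closest P5.

== RESULT ==
11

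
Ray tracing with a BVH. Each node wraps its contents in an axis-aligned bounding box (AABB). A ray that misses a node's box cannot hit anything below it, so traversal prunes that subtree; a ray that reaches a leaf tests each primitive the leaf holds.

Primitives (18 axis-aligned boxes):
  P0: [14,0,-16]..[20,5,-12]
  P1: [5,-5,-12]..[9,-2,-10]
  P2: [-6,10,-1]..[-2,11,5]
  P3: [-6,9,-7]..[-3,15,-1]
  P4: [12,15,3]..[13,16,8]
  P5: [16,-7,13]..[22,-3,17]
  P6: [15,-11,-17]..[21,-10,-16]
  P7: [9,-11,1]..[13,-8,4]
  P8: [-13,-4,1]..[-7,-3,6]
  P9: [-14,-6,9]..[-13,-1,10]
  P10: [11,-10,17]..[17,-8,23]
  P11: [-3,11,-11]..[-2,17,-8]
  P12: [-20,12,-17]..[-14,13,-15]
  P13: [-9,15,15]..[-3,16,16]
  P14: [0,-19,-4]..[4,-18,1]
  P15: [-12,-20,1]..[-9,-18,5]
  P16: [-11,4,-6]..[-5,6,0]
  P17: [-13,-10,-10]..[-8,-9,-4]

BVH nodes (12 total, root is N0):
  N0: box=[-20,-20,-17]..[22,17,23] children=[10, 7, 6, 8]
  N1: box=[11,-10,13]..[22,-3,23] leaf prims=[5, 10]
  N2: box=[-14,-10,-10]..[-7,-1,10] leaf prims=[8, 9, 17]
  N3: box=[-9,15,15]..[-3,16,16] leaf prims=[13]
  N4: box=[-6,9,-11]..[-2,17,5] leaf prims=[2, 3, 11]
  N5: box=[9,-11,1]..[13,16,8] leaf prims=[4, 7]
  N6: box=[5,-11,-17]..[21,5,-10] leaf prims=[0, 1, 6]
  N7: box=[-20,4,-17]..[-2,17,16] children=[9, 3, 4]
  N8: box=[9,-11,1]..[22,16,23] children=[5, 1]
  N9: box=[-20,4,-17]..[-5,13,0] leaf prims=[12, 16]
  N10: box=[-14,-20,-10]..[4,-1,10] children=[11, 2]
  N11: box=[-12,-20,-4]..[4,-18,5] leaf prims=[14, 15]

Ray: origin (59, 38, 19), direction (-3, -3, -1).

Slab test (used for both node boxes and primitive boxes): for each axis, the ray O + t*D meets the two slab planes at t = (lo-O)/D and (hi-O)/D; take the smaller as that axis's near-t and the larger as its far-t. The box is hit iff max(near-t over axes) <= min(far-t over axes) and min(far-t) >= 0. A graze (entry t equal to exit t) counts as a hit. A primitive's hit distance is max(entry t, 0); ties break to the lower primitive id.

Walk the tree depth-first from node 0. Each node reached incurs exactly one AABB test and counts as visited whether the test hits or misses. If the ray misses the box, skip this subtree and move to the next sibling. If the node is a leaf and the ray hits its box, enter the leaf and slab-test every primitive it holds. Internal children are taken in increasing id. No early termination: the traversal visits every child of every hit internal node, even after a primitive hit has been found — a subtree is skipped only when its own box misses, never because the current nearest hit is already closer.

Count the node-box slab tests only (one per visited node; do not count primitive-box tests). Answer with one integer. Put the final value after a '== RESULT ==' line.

Traverse from the root:
N0 x:[37/3,79/3] y:[7,58/3] z:[-4,36] -> hit [37/3,58/3], descend [6, 7, 8, 10]
  N6 x:[38/3,18] y:[11,49/3] z:[29,36] -> miss, prune
  N7 x:[61/3,79/3] y:[7,34/3] z:[3,36] -> miss, prune
  N8 x:[37/3,50/3] y:[22/3,49/3] z:[-4,18] -> hit [37/3,49/3], descend [1, 5]
    N1 x:[37/3,16] y:[41/3,16] z:[-4,6] -> miss, prune
    N5 x:[46/3,50/3] y:[22/3,49/3] z:[11,18] -> hit [46/3,49/3] leaf, test {P4(miss), P7@t=46/3}
  N10 x:[55/3,73/3] y:[13,58/3] z:[9,29] -> hit [55/3,58/3], descend [2, 11]
    N2 x:[22,73/3] y:[13,16] z:[9,29] -> miss, prune
    N11 x:[55/3,71/3] y:[56/3,58/3] z:[14,23] -> hit [56/3,58/3] leaf, test {P14@t=56/3, P15(miss)}

Visited [0, 6, 7, 8, 1, 5, 10, 2, 11]. Tests: 9 box, 2 leaf. Nearest: P7.

== RESULT ==
9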